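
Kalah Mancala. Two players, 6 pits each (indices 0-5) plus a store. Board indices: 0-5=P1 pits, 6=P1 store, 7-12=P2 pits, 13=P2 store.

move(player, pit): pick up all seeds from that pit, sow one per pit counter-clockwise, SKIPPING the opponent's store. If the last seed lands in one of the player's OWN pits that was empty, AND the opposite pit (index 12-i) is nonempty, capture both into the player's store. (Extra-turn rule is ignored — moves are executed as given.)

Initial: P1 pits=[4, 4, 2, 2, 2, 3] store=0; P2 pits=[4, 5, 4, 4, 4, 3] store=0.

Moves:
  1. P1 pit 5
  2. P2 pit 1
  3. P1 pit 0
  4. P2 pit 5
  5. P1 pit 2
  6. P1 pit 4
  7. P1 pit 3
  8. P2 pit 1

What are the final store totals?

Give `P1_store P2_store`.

Move 1: P1 pit5 -> P1=[4,4,2,2,2,0](1) P2=[5,6,4,4,4,3](0)
Move 2: P2 pit1 -> P1=[5,4,2,2,2,0](1) P2=[5,0,5,5,5,4](1)
Move 3: P1 pit0 -> P1=[0,5,3,3,3,0](7) P2=[0,0,5,5,5,4](1)
Move 4: P2 pit5 -> P1=[1,6,4,3,3,0](7) P2=[0,0,5,5,5,0](2)
Move 5: P1 pit2 -> P1=[1,6,0,4,4,1](8) P2=[0,0,5,5,5,0](2)
Move 6: P1 pit4 -> P1=[1,6,0,4,0,2](9) P2=[1,1,5,5,5,0](2)
Move 7: P1 pit3 -> P1=[1,6,0,0,1,3](10) P2=[2,1,5,5,5,0](2)
Move 8: P2 pit1 -> P1=[1,6,0,0,1,3](10) P2=[2,0,6,5,5,0](2)

Answer: 10 2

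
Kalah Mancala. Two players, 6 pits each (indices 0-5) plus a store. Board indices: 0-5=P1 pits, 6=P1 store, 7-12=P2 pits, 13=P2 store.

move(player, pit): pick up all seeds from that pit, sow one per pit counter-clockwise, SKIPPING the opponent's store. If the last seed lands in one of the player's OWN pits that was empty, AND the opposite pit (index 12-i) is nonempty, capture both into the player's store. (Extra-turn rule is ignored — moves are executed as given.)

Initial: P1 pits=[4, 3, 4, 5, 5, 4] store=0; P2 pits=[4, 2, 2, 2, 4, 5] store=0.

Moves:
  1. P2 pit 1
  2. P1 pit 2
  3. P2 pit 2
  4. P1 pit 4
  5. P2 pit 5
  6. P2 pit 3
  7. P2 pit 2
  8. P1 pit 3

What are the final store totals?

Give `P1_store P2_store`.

Answer: 3 4

Derivation:
Move 1: P2 pit1 -> P1=[4,3,4,5,5,4](0) P2=[4,0,3,3,4,5](0)
Move 2: P1 pit2 -> P1=[4,3,0,6,6,5](1) P2=[4,0,3,3,4,5](0)
Move 3: P2 pit2 -> P1=[4,3,0,6,6,5](1) P2=[4,0,0,4,5,6](0)
Move 4: P1 pit4 -> P1=[4,3,0,6,0,6](2) P2=[5,1,1,5,5,6](0)
Move 5: P2 pit5 -> P1=[5,4,1,7,1,6](2) P2=[5,1,1,5,5,0](1)
Move 6: P2 pit3 -> P1=[6,5,1,7,1,6](2) P2=[5,1,1,0,6,1](2)
Move 7: P2 pit2 -> P1=[6,5,0,7,1,6](2) P2=[5,1,0,0,6,1](4)
Move 8: P1 pit3 -> P1=[6,5,0,0,2,7](3) P2=[6,2,1,1,6,1](4)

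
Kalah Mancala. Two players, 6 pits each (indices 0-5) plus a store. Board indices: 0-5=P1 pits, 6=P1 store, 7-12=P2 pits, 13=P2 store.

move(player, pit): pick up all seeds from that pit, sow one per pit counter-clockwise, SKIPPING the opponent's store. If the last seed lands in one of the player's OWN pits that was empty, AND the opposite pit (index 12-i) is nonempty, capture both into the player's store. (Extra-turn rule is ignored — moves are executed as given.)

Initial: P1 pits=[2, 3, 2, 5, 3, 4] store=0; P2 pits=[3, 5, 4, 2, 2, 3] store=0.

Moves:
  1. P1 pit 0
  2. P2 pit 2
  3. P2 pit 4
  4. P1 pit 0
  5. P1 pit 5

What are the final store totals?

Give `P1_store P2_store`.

Answer: 1 2

Derivation:
Move 1: P1 pit0 -> P1=[0,4,3,5,3,4](0) P2=[3,5,4,2,2,3](0)
Move 2: P2 pit2 -> P1=[0,4,3,5,3,4](0) P2=[3,5,0,3,3,4](1)
Move 3: P2 pit4 -> P1=[1,4,3,5,3,4](0) P2=[3,5,0,3,0,5](2)
Move 4: P1 pit0 -> P1=[0,5,3,5,3,4](0) P2=[3,5,0,3,0,5](2)
Move 5: P1 pit5 -> P1=[0,5,3,5,3,0](1) P2=[4,6,1,3,0,5](2)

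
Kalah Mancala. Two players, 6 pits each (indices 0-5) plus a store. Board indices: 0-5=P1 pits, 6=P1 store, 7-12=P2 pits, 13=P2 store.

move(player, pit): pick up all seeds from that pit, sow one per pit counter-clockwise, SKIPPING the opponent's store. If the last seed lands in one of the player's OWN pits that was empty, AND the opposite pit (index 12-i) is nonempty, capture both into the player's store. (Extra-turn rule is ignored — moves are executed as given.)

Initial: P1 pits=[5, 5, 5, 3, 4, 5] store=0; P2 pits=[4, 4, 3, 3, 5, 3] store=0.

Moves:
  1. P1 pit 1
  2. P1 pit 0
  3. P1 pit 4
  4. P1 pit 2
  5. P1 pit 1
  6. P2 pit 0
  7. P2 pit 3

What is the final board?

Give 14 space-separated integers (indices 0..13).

Move 1: P1 pit1 -> P1=[5,0,6,4,5,6](1) P2=[4,4,3,3,5,3](0)
Move 2: P1 pit0 -> P1=[0,1,7,5,6,7](1) P2=[4,4,3,3,5,3](0)
Move 3: P1 pit4 -> P1=[0,1,7,5,0,8](2) P2=[5,5,4,4,5,3](0)
Move 4: P1 pit2 -> P1=[0,1,0,6,1,9](3) P2=[6,6,5,4,5,3](0)
Move 5: P1 pit1 -> P1=[0,0,0,6,1,9](8) P2=[6,6,5,0,5,3](0)
Move 6: P2 pit0 -> P1=[0,0,0,6,1,9](8) P2=[0,7,6,1,6,4](1)
Move 7: P2 pit3 -> P1=[0,0,0,6,1,9](8) P2=[0,7,6,0,7,4](1)

Answer: 0 0 0 6 1 9 8 0 7 6 0 7 4 1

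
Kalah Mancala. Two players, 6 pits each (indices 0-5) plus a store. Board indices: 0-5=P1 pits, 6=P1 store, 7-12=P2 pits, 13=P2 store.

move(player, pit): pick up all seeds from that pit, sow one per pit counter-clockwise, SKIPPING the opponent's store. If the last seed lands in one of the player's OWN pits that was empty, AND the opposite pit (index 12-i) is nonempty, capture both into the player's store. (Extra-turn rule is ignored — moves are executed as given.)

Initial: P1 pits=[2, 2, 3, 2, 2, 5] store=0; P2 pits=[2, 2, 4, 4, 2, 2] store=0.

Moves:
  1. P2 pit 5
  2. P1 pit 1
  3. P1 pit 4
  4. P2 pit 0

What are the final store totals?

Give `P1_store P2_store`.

Move 1: P2 pit5 -> P1=[3,2,3,2,2,5](0) P2=[2,2,4,4,2,0](1)
Move 2: P1 pit1 -> P1=[3,0,4,3,2,5](0) P2=[2,2,4,4,2,0](1)
Move 3: P1 pit4 -> P1=[3,0,4,3,0,6](1) P2=[2,2,4,4,2,0](1)
Move 4: P2 pit0 -> P1=[3,0,4,3,0,6](1) P2=[0,3,5,4,2,0](1)

Answer: 1 1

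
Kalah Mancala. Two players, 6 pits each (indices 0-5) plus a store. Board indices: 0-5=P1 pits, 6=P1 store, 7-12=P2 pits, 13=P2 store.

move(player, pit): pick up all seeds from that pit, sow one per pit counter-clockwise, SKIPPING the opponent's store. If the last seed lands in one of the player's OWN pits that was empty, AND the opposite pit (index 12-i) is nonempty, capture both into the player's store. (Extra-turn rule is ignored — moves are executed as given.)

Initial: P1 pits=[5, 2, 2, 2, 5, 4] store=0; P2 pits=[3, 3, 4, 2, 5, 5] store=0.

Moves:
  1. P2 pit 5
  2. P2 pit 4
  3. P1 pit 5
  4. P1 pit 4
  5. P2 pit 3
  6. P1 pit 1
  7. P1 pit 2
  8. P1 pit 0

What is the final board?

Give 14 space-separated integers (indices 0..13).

Move 1: P2 pit5 -> P1=[6,3,3,3,5,4](0) P2=[3,3,4,2,5,0](1)
Move 2: P2 pit4 -> P1=[7,4,4,3,5,4](0) P2=[3,3,4,2,0,1](2)
Move 3: P1 pit5 -> P1=[7,4,4,3,5,0](1) P2=[4,4,5,2,0,1](2)
Move 4: P1 pit4 -> P1=[7,4,4,3,0,1](2) P2=[5,5,6,2,0,1](2)
Move 5: P2 pit3 -> P1=[7,4,4,3,0,1](2) P2=[5,5,6,0,1,2](2)
Move 6: P1 pit1 -> P1=[7,0,5,4,1,2](2) P2=[5,5,6,0,1,2](2)
Move 7: P1 pit2 -> P1=[7,0,0,5,2,3](3) P2=[6,5,6,0,1,2](2)
Move 8: P1 pit0 -> P1=[0,1,1,6,3,4](4) P2=[7,5,6,0,1,2](2)

Answer: 0 1 1 6 3 4 4 7 5 6 0 1 2 2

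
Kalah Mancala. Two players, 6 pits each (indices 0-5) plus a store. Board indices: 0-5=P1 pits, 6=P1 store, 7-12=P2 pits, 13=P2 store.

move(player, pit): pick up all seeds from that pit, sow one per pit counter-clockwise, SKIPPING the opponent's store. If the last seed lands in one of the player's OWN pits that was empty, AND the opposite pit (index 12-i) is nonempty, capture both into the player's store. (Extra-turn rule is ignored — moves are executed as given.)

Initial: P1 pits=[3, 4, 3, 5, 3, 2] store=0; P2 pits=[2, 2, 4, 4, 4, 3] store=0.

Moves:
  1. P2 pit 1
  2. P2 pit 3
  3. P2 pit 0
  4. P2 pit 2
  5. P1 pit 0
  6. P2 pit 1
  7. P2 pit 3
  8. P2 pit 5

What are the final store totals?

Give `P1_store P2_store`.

Answer: 0 10

Derivation:
Move 1: P2 pit1 -> P1=[3,4,3,5,3,2](0) P2=[2,0,5,5,4,3](0)
Move 2: P2 pit3 -> P1=[4,5,3,5,3,2](0) P2=[2,0,5,0,5,4](1)
Move 3: P2 pit0 -> P1=[4,5,3,5,3,2](0) P2=[0,1,6,0,5,4](1)
Move 4: P2 pit2 -> P1=[5,6,3,5,3,2](0) P2=[0,1,0,1,6,5](2)
Move 5: P1 pit0 -> P1=[0,7,4,6,4,3](0) P2=[0,1,0,1,6,5](2)
Move 6: P2 pit1 -> P1=[0,7,4,0,4,3](0) P2=[0,0,0,1,6,5](9)
Move 7: P2 pit3 -> P1=[0,7,4,0,4,3](0) P2=[0,0,0,0,7,5](9)
Move 8: P2 pit5 -> P1=[1,8,5,1,4,3](0) P2=[0,0,0,0,7,0](10)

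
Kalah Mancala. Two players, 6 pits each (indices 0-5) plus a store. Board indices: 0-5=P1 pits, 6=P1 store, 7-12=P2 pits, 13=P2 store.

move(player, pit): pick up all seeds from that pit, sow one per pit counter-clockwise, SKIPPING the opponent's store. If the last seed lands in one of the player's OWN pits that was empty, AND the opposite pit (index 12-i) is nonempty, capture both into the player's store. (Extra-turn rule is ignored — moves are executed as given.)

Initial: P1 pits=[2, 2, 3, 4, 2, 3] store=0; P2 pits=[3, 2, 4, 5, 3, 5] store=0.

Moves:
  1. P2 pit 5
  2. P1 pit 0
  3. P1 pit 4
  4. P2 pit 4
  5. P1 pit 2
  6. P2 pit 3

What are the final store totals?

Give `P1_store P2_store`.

Answer: 2 3

Derivation:
Move 1: P2 pit5 -> P1=[3,3,4,5,2,3](0) P2=[3,2,4,5,3,0](1)
Move 2: P1 pit0 -> P1=[0,4,5,6,2,3](0) P2=[3,2,4,5,3,0](1)
Move 3: P1 pit4 -> P1=[0,4,5,6,0,4](1) P2=[3,2,4,5,3,0](1)
Move 4: P2 pit4 -> P1=[1,4,5,6,0,4](1) P2=[3,2,4,5,0,1](2)
Move 5: P1 pit2 -> P1=[1,4,0,7,1,5](2) P2=[4,2,4,5,0,1](2)
Move 6: P2 pit3 -> P1=[2,5,0,7,1,5](2) P2=[4,2,4,0,1,2](3)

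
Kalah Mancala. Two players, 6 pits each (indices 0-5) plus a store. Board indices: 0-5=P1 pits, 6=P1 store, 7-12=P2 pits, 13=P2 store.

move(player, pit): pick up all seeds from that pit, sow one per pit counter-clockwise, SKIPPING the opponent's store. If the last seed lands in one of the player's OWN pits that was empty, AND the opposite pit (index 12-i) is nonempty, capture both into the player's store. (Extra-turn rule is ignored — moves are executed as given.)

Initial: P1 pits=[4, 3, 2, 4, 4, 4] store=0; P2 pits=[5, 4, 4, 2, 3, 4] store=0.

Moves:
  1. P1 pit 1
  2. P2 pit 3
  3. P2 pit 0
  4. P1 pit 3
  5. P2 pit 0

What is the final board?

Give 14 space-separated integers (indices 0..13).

Move 1: P1 pit1 -> P1=[4,0,3,5,5,4](0) P2=[5,4,4,2,3,4](0)
Move 2: P2 pit3 -> P1=[4,0,3,5,5,4](0) P2=[5,4,4,0,4,5](0)
Move 3: P2 pit0 -> P1=[4,0,3,5,5,4](0) P2=[0,5,5,1,5,6](0)
Move 4: P1 pit3 -> P1=[4,0,3,0,6,5](1) P2=[1,6,5,1,5,6](0)
Move 5: P2 pit0 -> P1=[4,0,3,0,6,5](1) P2=[0,7,5,1,5,6](0)

Answer: 4 0 3 0 6 5 1 0 7 5 1 5 6 0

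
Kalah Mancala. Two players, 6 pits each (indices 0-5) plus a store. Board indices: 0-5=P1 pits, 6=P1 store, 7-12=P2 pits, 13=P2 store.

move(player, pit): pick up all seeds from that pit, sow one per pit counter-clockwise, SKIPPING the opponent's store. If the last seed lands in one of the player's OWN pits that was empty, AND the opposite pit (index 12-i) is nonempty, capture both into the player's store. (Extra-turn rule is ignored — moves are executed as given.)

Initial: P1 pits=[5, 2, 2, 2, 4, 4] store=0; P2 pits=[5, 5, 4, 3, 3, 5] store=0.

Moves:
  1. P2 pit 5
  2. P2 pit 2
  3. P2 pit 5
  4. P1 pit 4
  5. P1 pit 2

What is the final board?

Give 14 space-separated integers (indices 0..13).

Move 1: P2 pit5 -> P1=[6,3,3,3,4,4](0) P2=[5,5,4,3,3,0](1)
Move 2: P2 pit2 -> P1=[6,3,3,3,4,4](0) P2=[5,5,0,4,4,1](2)
Move 3: P2 pit5 -> P1=[6,3,3,3,4,4](0) P2=[5,5,0,4,4,0](3)
Move 4: P1 pit4 -> P1=[6,3,3,3,0,5](1) P2=[6,6,0,4,4,0](3)
Move 5: P1 pit2 -> P1=[6,3,0,4,1,6](1) P2=[6,6,0,4,4,0](3)

Answer: 6 3 0 4 1 6 1 6 6 0 4 4 0 3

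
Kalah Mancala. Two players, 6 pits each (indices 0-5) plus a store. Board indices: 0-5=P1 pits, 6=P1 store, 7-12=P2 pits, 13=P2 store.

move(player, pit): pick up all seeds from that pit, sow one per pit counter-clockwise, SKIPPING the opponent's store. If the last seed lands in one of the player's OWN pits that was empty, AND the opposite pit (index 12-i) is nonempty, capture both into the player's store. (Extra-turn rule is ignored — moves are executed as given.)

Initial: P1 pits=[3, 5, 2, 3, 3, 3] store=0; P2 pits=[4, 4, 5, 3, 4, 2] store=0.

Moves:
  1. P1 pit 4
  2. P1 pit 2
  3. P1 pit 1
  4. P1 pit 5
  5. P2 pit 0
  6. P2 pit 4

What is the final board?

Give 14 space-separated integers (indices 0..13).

Answer: 4 1 2 5 1 0 8 0 2 7 5 0 4 2

Derivation:
Move 1: P1 pit4 -> P1=[3,5,2,3,0,4](1) P2=[5,4,5,3,4,2](0)
Move 2: P1 pit2 -> P1=[3,5,0,4,0,4](6) P2=[5,0,5,3,4,2](0)
Move 3: P1 pit1 -> P1=[3,0,1,5,1,5](7) P2=[5,0,5,3,4,2](0)
Move 4: P1 pit5 -> P1=[3,0,1,5,1,0](8) P2=[6,1,6,4,4,2](0)
Move 5: P2 pit0 -> P1=[3,0,1,5,1,0](8) P2=[0,2,7,5,5,3](1)
Move 6: P2 pit4 -> P1=[4,1,2,5,1,0](8) P2=[0,2,7,5,0,4](2)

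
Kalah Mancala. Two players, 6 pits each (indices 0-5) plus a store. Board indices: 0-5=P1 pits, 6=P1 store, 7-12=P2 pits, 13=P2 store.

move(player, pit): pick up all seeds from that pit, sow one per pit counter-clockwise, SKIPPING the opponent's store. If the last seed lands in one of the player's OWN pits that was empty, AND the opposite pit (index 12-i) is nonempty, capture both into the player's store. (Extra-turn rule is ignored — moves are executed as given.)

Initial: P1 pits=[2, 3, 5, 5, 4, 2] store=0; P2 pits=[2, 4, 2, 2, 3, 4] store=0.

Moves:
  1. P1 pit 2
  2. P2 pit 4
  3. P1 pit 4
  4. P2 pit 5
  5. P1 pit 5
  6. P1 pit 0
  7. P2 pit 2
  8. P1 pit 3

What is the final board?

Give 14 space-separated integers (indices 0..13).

Move 1: P1 pit2 -> P1=[2,3,0,6,5,3](1) P2=[3,4,2,2,3,4](0)
Move 2: P2 pit4 -> P1=[3,3,0,6,5,3](1) P2=[3,4,2,2,0,5](1)
Move 3: P1 pit4 -> P1=[3,3,0,6,0,4](2) P2=[4,5,3,2,0,5](1)
Move 4: P2 pit5 -> P1=[4,4,1,7,0,4](2) P2=[4,5,3,2,0,0](2)
Move 5: P1 pit5 -> P1=[4,4,1,7,0,0](3) P2=[5,6,4,2,0,0](2)
Move 6: P1 pit0 -> P1=[0,5,2,8,0,0](10) P2=[5,0,4,2,0,0](2)
Move 7: P2 pit2 -> P1=[0,5,2,8,0,0](10) P2=[5,0,0,3,1,1](3)
Move 8: P1 pit3 -> P1=[0,5,2,0,1,1](11) P2=[6,1,1,4,2,1](3)

Answer: 0 5 2 0 1 1 11 6 1 1 4 2 1 3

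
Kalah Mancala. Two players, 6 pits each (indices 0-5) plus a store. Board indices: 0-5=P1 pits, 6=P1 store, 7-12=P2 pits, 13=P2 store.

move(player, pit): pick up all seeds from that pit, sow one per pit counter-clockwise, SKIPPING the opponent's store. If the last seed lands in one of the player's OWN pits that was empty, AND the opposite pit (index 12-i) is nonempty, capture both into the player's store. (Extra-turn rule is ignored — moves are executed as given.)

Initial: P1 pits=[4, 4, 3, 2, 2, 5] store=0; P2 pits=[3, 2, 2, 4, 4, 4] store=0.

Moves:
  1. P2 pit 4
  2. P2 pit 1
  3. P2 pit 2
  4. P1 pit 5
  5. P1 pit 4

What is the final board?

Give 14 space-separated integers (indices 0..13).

Move 1: P2 pit4 -> P1=[5,5,3,2,2,5](0) P2=[3,2,2,4,0,5](1)
Move 2: P2 pit1 -> P1=[5,5,3,2,2,5](0) P2=[3,0,3,5,0,5](1)
Move 3: P2 pit2 -> P1=[5,5,3,2,2,5](0) P2=[3,0,0,6,1,6](1)
Move 4: P1 pit5 -> P1=[5,5,3,2,2,0](1) P2=[4,1,1,7,1,6](1)
Move 5: P1 pit4 -> P1=[5,5,3,2,0,1](2) P2=[4,1,1,7,1,6](1)

Answer: 5 5 3 2 0 1 2 4 1 1 7 1 6 1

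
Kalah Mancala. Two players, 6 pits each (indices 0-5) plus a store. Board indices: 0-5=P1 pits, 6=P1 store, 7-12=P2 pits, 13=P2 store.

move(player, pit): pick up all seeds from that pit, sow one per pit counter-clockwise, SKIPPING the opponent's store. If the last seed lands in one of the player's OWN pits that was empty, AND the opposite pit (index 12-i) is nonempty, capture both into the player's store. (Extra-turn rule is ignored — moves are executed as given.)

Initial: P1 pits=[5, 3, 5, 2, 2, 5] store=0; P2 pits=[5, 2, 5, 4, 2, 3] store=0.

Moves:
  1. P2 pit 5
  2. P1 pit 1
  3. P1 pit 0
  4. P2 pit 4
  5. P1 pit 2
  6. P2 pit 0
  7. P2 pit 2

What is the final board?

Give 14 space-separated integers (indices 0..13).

Answer: 1 2 1 5 5 8 2 0 4 0 6 2 3 4

Derivation:
Move 1: P2 pit5 -> P1=[6,4,5,2,2,5](0) P2=[5,2,5,4,2,0](1)
Move 2: P1 pit1 -> P1=[6,0,6,3,3,6](0) P2=[5,2,5,4,2,0](1)
Move 3: P1 pit0 -> P1=[0,1,7,4,4,7](1) P2=[5,2,5,4,2,0](1)
Move 4: P2 pit4 -> P1=[0,1,7,4,4,7](1) P2=[5,2,5,4,0,1](2)
Move 5: P1 pit2 -> P1=[0,1,0,5,5,8](2) P2=[6,3,6,4,0,1](2)
Move 6: P2 pit0 -> P1=[0,1,0,5,5,8](2) P2=[0,4,7,5,1,2](3)
Move 7: P2 pit2 -> P1=[1,2,1,5,5,8](2) P2=[0,4,0,6,2,3](4)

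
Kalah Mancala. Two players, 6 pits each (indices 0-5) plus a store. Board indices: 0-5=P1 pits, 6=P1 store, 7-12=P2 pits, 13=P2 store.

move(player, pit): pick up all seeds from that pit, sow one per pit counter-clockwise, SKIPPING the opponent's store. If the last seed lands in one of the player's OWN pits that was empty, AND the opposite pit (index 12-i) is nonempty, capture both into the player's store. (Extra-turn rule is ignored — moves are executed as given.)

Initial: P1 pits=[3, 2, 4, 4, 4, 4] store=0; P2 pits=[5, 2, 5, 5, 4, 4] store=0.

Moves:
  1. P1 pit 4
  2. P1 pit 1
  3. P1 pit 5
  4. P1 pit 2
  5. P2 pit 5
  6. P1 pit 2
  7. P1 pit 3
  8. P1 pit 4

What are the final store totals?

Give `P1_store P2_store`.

Answer: 5 1

Derivation:
Move 1: P1 pit4 -> P1=[3,2,4,4,0,5](1) P2=[6,3,5,5,4,4](0)
Move 2: P1 pit1 -> P1=[3,0,5,5,0,5](1) P2=[6,3,5,5,4,4](0)
Move 3: P1 pit5 -> P1=[3,0,5,5,0,0](2) P2=[7,4,6,6,4,4](0)
Move 4: P1 pit2 -> P1=[3,0,0,6,1,1](3) P2=[8,4,6,6,4,4](0)
Move 5: P2 pit5 -> P1=[4,1,1,6,1,1](3) P2=[8,4,6,6,4,0](1)
Move 6: P1 pit2 -> P1=[4,1,0,7,1,1](3) P2=[8,4,6,6,4,0](1)
Move 7: P1 pit3 -> P1=[4,1,0,0,2,2](4) P2=[9,5,7,7,4,0](1)
Move 8: P1 pit4 -> P1=[4,1,0,0,0,3](5) P2=[9,5,7,7,4,0](1)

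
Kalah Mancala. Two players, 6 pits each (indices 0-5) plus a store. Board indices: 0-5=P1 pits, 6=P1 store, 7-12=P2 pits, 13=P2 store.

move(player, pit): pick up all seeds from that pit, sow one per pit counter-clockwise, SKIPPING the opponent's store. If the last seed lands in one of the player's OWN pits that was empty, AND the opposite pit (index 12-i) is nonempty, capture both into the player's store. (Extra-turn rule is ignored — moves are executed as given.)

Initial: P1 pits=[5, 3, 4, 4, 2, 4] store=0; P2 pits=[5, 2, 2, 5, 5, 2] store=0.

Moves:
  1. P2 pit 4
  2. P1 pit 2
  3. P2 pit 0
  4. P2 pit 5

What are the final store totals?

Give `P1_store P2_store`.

Move 1: P2 pit4 -> P1=[6,4,5,4,2,4](0) P2=[5,2,2,5,0,3](1)
Move 2: P1 pit2 -> P1=[6,4,0,5,3,5](1) P2=[6,2,2,5,0,3](1)
Move 3: P2 pit0 -> P1=[6,4,0,5,3,5](1) P2=[0,3,3,6,1,4](2)
Move 4: P2 pit5 -> P1=[7,5,1,5,3,5](1) P2=[0,3,3,6,1,0](3)

Answer: 1 3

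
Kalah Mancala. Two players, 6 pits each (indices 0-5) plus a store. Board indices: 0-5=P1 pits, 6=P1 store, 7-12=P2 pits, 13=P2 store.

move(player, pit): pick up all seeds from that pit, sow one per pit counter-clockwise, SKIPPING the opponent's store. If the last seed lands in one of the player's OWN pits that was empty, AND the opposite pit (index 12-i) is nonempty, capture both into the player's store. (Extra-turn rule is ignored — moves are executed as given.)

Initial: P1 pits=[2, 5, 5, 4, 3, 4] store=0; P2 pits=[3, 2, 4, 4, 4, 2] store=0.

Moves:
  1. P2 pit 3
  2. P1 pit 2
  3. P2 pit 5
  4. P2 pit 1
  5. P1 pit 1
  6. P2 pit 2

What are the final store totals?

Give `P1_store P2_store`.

Move 1: P2 pit3 -> P1=[3,5,5,4,3,4](0) P2=[3,2,4,0,5,3](1)
Move 2: P1 pit2 -> P1=[3,5,0,5,4,5](1) P2=[4,2,4,0,5,3](1)
Move 3: P2 pit5 -> P1=[4,6,0,5,4,5](1) P2=[4,2,4,0,5,0](2)
Move 4: P2 pit1 -> P1=[4,6,0,5,4,5](1) P2=[4,0,5,1,5,0](2)
Move 5: P1 pit1 -> P1=[4,0,1,6,5,6](2) P2=[5,0,5,1,5,0](2)
Move 6: P2 pit2 -> P1=[5,0,1,6,5,6](2) P2=[5,0,0,2,6,1](3)

Answer: 2 3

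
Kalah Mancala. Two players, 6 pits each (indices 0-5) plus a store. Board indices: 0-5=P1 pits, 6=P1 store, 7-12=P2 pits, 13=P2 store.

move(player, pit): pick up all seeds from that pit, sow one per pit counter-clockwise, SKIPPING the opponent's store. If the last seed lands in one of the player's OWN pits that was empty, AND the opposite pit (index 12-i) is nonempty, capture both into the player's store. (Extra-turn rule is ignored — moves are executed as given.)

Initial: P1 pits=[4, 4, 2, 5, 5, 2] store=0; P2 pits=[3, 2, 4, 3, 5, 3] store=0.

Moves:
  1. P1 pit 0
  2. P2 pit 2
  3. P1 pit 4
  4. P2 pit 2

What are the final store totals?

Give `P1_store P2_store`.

Answer: 1 1

Derivation:
Move 1: P1 pit0 -> P1=[0,5,3,6,6,2](0) P2=[3,2,4,3,5,3](0)
Move 2: P2 pit2 -> P1=[0,5,3,6,6,2](0) P2=[3,2,0,4,6,4](1)
Move 3: P1 pit4 -> P1=[0,5,3,6,0,3](1) P2=[4,3,1,5,6,4](1)
Move 4: P2 pit2 -> P1=[0,5,3,6,0,3](1) P2=[4,3,0,6,6,4](1)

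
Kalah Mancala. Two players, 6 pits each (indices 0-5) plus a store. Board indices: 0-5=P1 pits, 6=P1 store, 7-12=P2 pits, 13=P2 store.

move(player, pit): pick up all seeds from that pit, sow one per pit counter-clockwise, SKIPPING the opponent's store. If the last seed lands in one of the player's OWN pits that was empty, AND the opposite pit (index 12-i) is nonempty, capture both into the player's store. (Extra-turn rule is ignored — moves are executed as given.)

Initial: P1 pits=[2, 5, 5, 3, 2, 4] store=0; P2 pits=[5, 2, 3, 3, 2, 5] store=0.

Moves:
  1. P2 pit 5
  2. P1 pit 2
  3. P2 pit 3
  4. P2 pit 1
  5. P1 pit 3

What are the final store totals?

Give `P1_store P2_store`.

Answer: 2 2

Derivation:
Move 1: P2 pit5 -> P1=[3,6,6,4,2,4](0) P2=[5,2,3,3,2,0](1)
Move 2: P1 pit2 -> P1=[3,6,0,5,3,5](1) P2=[6,3,3,3,2,0](1)
Move 3: P2 pit3 -> P1=[3,6,0,5,3,5](1) P2=[6,3,3,0,3,1](2)
Move 4: P2 pit1 -> P1=[3,6,0,5,3,5](1) P2=[6,0,4,1,4,1](2)
Move 5: P1 pit3 -> P1=[3,6,0,0,4,6](2) P2=[7,1,4,1,4,1](2)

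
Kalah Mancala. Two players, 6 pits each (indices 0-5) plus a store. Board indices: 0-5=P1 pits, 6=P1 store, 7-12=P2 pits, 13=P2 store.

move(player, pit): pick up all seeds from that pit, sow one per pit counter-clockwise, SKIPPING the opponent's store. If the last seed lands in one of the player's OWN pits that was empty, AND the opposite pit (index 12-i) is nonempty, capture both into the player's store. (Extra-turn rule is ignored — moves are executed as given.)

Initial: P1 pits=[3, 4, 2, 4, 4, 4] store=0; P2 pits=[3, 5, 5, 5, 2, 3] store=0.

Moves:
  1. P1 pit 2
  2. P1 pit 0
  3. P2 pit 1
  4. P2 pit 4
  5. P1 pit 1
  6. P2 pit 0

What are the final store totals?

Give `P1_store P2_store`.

Move 1: P1 pit2 -> P1=[3,4,0,5,5,4](0) P2=[3,5,5,5,2,3](0)
Move 2: P1 pit0 -> P1=[0,5,1,6,5,4](0) P2=[3,5,5,5,2,3](0)
Move 3: P2 pit1 -> P1=[0,5,1,6,5,4](0) P2=[3,0,6,6,3,4](1)
Move 4: P2 pit4 -> P1=[1,5,1,6,5,4](0) P2=[3,0,6,6,0,5](2)
Move 5: P1 pit1 -> P1=[1,0,2,7,6,5](1) P2=[3,0,6,6,0,5](2)
Move 6: P2 pit0 -> P1=[1,0,2,7,6,5](1) P2=[0,1,7,7,0,5](2)

Answer: 1 2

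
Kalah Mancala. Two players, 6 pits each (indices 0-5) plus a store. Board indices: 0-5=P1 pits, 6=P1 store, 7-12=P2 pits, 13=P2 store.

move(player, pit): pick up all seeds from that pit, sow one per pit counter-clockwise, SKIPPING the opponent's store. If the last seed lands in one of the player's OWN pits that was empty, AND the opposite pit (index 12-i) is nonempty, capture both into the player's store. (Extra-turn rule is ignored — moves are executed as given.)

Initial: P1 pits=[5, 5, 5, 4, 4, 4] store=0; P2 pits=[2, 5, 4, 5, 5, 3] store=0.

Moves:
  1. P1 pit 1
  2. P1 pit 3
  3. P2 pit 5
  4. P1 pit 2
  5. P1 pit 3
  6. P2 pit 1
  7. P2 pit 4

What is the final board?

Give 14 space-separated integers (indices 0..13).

Move 1: P1 pit1 -> P1=[5,0,6,5,5,5](1) P2=[2,5,4,5,5,3](0)
Move 2: P1 pit3 -> P1=[5,0,6,0,6,6](2) P2=[3,6,4,5,5,3](0)
Move 3: P2 pit5 -> P1=[6,1,6,0,6,6](2) P2=[3,6,4,5,5,0](1)
Move 4: P1 pit2 -> P1=[6,1,0,1,7,7](3) P2=[4,7,4,5,5,0](1)
Move 5: P1 pit3 -> P1=[6,1,0,0,8,7](3) P2=[4,7,4,5,5,0](1)
Move 6: P2 pit1 -> P1=[7,2,0,0,8,7](3) P2=[4,0,5,6,6,1](2)
Move 7: P2 pit4 -> P1=[8,3,1,1,8,7](3) P2=[4,0,5,6,0,2](3)

Answer: 8 3 1 1 8 7 3 4 0 5 6 0 2 3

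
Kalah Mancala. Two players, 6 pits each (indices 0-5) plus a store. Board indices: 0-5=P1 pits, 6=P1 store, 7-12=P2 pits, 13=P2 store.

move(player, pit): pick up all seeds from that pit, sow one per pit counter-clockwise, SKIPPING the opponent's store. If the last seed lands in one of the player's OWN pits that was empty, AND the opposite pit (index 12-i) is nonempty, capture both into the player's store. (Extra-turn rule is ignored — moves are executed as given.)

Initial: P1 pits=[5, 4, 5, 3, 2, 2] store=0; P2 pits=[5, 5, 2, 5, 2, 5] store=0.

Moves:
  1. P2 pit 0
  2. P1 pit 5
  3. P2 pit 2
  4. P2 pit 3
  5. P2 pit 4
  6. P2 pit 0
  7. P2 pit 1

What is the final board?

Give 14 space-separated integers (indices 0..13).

Move 1: P2 pit0 -> P1=[5,4,5,3,2,2](0) P2=[0,6,3,6,3,6](0)
Move 2: P1 pit5 -> P1=[5,4,5,3,2,0](1) P2=[1,6,3,6,3,6](0)
Move 3: P2 pit2 -> P1=[5,4,5,3,2,0](1) P2=[1,6,0,7,4,7](0)
Move 4: P2 pit3 -> P1=[6,5,6,4,2,0](1) P2=[1,6,0,0,5,8](1)
Move 5: P2 pit4 -> P1=[7,6,7,4,2,0](1) P2=[1,6,0,0,0,9](2)
Move 6: P2 pit0 -> P1=[7,6,7,4,2,0](1) P2=[0,7,0,0,0,9](2)
Move 7: P2 pit1 -> P1=[8,7,7,4,2,0](1) P2=[0,0,1,1,1,10](3)

Answer: 8 7 7 4 2 0 1 0 0 1 1 1 10 3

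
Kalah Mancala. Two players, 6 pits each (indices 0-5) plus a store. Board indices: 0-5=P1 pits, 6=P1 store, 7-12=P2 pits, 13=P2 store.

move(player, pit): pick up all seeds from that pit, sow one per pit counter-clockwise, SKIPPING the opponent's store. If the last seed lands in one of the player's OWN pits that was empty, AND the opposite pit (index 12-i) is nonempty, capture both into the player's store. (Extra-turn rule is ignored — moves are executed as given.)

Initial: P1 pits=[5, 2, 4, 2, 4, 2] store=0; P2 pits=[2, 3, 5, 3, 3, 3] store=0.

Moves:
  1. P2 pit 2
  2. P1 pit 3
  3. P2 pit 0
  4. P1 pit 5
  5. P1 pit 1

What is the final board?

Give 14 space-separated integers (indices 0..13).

Move 1: P2 pit2 -> P1=[6,2,4,2,4,2](0) P2=[2,3,0,4,4,4](1)
Move 2: P1 pit3 -> P1=[6,2,4,0,5,3](0) P2=[2,3,0,4,4,4](1)
Move 3: P2 pit0 -> P1=[6,2,4,0,5,3](0) P2=[0,4,1,4,4,4](1)
Move 4: P1 pit5 -> P1=[6,2,4,0,5,0](1) P2=[1,5,1,4,4,4](1)
Move 5: P1 pit1 -> P1=[6,0,5,0,5,0](3) P2=[1,5,0,4,4,4](1)

Answer: 6 0 5 0 5 0 3 1 5 0 4 4 4 1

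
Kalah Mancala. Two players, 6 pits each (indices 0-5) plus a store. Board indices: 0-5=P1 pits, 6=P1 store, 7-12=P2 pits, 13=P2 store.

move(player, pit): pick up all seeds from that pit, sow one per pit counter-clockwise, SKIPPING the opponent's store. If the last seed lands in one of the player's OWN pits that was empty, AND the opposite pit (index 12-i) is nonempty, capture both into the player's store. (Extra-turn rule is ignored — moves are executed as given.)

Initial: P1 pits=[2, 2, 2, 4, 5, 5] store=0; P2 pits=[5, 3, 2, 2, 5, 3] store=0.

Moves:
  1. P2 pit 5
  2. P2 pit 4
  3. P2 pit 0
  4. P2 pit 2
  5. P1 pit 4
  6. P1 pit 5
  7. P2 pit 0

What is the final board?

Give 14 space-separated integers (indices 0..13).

Move 1: P2 pit5 -> P1=[3,3,2,4,5,5](0) P2=[5,3,2,2,5,0](1)
Move 2: P2 pit4 -> P1=[4,4,3,4,5,5](0) P2=[5,3,2,2,0,1](2)
Move 3: P2 pit0 -> P1=[4,4,3,4,5,5](0) P2=[0,4,3,3,1,2](2)
Move 4: P2 pit2 -> P1=[4,4,3,4,5,5](0) P2=[0,4,0,4,2,3](2)
Move 5: P1 pit4 -> P1=[4,4,3,4,0,6](1) P2=[1,5,1,4,2,3](2)
Move 6: P1 pit5 -> P1=[4,4,3,4,0,0](2) P2=[2,6,2,5,3,3](2)
Move 7: P2 pit0 -> P1=[4,4,3,4,0,0](2) P2=[0,7,3,5,3,3](2)

Answer: 4 4 3 4 0 0 2 0 7 3 5 3 3 2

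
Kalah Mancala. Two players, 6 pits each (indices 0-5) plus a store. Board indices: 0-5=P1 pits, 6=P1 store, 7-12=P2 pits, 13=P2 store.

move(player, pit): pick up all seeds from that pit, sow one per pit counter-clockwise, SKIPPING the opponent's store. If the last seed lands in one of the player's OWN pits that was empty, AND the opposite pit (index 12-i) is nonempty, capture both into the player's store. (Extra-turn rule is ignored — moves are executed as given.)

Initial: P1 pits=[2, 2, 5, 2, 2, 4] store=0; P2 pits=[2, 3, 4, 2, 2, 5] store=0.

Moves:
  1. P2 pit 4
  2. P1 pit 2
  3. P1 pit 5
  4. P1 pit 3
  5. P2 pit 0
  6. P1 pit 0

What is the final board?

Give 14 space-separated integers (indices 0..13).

Answer: 0 1 0 0 4 1 8 0 5 6 0 0 6 4

Derivation:
Move 1: P2 pit4 -> P1=[2,2,5,2,2,4](0) P2=[2,3,4,2,0,6](1)
Move 2: P1 pit2 -> P1=[2,2,0,3,3,5](1) P2=[3,3,4,2,0,6](1)
Move 3: P1 pit5 -> P1=[2,2,0,3,3,0](2) P2=[4,4,5,3,0,6](1)
Move 4: P1 pit3 -> P1=[2,2,0,0,4,1](3) P2=[4,4,5,3,0,6](1)
Move 5: P2 pit0 -> P1=[2,0,0,0,4,1](3) P2=[0,5,6,4,0,6](4)
Move 6: P1 pit0 -> P1=[0,1,0,0,4,1](8) P2=[0,5,6,0,0,6](4)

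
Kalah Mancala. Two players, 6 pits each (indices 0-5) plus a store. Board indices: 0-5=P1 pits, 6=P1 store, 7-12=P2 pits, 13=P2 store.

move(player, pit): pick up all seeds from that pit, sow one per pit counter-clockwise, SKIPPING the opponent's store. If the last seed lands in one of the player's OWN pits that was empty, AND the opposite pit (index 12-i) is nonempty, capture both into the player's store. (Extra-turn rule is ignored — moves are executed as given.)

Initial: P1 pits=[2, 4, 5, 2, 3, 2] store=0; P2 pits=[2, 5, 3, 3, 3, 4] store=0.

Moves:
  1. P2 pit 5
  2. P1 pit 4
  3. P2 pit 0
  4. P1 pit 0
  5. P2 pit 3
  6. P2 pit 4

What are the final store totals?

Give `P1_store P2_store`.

Answer: 1 3

Derivation:
Move 1: P2 pit5 -> P1=[3,5,6,2,3,2](0) P2=[2,5,3,3,3,0](1)
Move 2: P1 pit4 -> P1=[3,5,6,2,0,3](1) P2=[3,5,3,3,3,0](1)
Move 3: P2 pit0 -> P1=[3,5,6,2,0,3](1) P2=[0,6,4,4,3,0](1)
Move 4: P1 pit0 -> P1=[0,6,7,3,0,3](1) P2=[0,6,4,4,3,0](1)
Move 5: P2 pit3 -> P1=[1,6,7,3,0,3](1) P2=[0,6,4,0,4,1](2)
Move 6: P2 pit4 -> P1=[2,7,7,3,0,3](1) P2=[0,6,4,0,0,2](3)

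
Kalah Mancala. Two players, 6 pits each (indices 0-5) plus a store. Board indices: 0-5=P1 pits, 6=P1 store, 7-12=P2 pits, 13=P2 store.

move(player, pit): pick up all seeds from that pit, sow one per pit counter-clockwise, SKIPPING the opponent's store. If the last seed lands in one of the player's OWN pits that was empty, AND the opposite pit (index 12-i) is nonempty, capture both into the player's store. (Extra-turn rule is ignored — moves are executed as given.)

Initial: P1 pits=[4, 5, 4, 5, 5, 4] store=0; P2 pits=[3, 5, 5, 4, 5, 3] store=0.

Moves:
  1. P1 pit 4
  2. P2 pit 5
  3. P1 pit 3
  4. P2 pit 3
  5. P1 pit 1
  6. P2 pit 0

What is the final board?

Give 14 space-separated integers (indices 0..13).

Move 1: P1 pit4 -> P1=[4,5,4,5,0,5](1) P2=[4,6,6,4,5,3](0)
Move 2: P2 pit5 -> P1=[5,6,4,5,0,5](1) P2=[4,6,6,4,5,0](1)
Move 3: P1 pit3 -> P1=[5,6,4,0,1,6](2) P2=[5,7,6,4,5,0](1)
Move 4: P2 pit3 -> P1=[6,6,4,0,1,6](2) P2=[5,7,6,0,6,1](2)
Move 5: P1 pit1 -> P1=[6,0,5,1,2,7](3) P2=[6,7,6,0,6,1](2)
Move 6: P2 pit0 -> P1=[6,0,5,1,2,7](3) P2=[0,8,7,1,7,2](3)

Answer: 6 0 5 1 2 7 3 0 8 7 1 7 2 3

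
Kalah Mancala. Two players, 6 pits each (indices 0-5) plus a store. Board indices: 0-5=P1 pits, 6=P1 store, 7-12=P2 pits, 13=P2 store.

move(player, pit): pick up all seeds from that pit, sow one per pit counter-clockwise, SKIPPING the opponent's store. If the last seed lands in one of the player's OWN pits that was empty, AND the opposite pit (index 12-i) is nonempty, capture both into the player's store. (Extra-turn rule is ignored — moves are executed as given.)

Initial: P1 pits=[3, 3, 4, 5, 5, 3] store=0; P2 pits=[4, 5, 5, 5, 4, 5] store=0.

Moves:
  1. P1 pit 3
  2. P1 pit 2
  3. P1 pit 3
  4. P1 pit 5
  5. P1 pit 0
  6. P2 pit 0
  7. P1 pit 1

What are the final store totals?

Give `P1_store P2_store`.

Move 1: P1 pit3 -> P1=[3,3,4,0,6,4](1) P2=[5,6,5,5,4,5](0)
Move 2: P1 pit2 -> P1=[3,3,0,1,7,5](2) P2=[5,6,5,5,4,5](0)
Move 3: P1 pit3 -> P1=[3,3,0,0,8,5](2) P2=[5,6,5,5,4,5](0)
Move 4: P1 pit5 -> P1=[3,3,0,0,8,0](3) P2=[6,7,6,6,4,5](0)
Move 5: P1 pit0 -> P1=[0,4,1,0,8,0](10) P2=[6,7,0,6,4,5](0)
Move 6: P2 pit0 -> P1=[0,4,1,0,8,0](10) P2=[0,8,1,7,5,6](1)
Move 7: P1 pit1 -> P1=[0,0,2,1,9,1](10) P2=[0,8,1,7,5,6](1)

Answer: 10 1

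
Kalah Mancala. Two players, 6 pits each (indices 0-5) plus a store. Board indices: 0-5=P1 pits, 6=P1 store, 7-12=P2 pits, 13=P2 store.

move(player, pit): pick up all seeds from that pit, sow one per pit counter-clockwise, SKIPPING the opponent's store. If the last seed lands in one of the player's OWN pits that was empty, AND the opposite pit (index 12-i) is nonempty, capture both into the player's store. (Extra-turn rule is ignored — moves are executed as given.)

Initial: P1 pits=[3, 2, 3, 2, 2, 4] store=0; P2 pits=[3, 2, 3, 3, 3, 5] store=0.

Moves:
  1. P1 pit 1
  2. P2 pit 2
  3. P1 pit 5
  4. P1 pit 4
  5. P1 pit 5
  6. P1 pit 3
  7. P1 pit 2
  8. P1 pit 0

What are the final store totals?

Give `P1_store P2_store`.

Answer: 5 0

Derivation:
Move 1: P1 pit1 -> P1=[3,0,4,3,2,4](0) P2=[3,2,3,3,3,5](0)
Move 2: P2 pit2 -> P1=[3,0,4,3,2,4](0) P2=[3,2,0,4,4,6](0)
Move 3: P1 pit5 -> P1=[3,0,4,3,2,0](1) P2=[4,3,1,4,4,6](0)
Move 4: P1 pit4 -> P1=[3,0,4,3,0,1](2) P2=[4,3,1,4,4,6](0)
Move 5: P1 pit5 -> P1=[3,0,4,3,0,0](3) P2=[4,3,1,4,4,6](0)
Move 6: P1 pit3 -> P1=[3,0,4,0,1,1](4) P2=[4,3,1,4,4,6](0)
Move 7: P1 pit2 -> P1=[3,0,0,1,2,2](5) P2=[4,3,1,4,4,6](0)
Move 8: P1 pit0 -> P1=[0,1,1,2,2,2](5) P2=[4,3,1,4,4,6](0)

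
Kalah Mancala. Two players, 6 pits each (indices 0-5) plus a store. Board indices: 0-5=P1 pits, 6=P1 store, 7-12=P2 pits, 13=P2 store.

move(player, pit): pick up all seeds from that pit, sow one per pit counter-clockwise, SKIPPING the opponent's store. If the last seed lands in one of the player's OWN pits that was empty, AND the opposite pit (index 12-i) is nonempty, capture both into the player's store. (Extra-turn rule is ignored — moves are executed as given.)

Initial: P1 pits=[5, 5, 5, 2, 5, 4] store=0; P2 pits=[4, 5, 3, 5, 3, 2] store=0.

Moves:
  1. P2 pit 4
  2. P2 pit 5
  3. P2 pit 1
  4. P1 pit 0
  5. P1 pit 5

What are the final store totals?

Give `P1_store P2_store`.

Move 1: P2 pit4 -> P1=[6,5,5,2,5,4](0) P2=[4,5,3,5,0,3](1)
Move 2: P2 pit5 -> P1=[7,6,5,2,5,4](0) P2=[4,5,3,5,0,0](2)
Move 3: P2 pit1 -> P1=[7,6,5,2,5,4](0) P2=[4,0,4,6,1,1](3)
Move 4: P1 pit0 -> P1=[0,7,6,3,6,5](1) P2=[5,0,4,6,1,1](3)
Move 5: P1 pit5 -> P1=[0,7,6,3,6,0](2) P2=[6,1,5,7,1,1](3)

Answer: 2 3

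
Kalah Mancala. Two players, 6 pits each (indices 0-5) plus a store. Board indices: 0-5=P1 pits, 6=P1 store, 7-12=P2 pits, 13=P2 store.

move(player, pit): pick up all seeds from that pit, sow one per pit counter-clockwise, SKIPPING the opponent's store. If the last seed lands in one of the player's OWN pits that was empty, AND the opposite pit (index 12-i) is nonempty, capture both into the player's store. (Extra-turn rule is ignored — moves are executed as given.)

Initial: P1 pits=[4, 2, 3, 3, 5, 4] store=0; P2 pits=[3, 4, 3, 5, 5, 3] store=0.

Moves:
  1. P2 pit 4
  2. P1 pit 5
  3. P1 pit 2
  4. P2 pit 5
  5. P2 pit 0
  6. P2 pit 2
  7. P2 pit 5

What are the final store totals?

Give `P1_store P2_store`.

Answer: 2 9

Derivation:
Move 1: P2 pit4 -> P1=[5,3,4,3,5,4](0) P2=[3,4,3,5,0,4](1)
Move 2: P1 pit5 -> P1=[5,3,4,3,5,0](1) P2=[4,5,4,5,0,4](1)
Move 3: P1 pit2 -> P1=[5,3,0,4,6,1](2) P2=[4,5,4,5,0,4](1)
Move 4: P2 pit5 -> P1=[6,4,1,4,6,1](2) P2=[4,5,4,5,0,0](2)
Move 5: P2 pit0 -> P1=[6,0,1,4,6,1](2) P2=[0,6,5,6,0,0](7)
Move 6: P2 pit2 -> P1=[7,0,1,4,6,1](2) P2=[0,6,0,7,1,1](8)
Move 7: P2 pit5 -> P1=[7,0,1,4,6,1](2) P2=[0,6,0,7,1,0](9)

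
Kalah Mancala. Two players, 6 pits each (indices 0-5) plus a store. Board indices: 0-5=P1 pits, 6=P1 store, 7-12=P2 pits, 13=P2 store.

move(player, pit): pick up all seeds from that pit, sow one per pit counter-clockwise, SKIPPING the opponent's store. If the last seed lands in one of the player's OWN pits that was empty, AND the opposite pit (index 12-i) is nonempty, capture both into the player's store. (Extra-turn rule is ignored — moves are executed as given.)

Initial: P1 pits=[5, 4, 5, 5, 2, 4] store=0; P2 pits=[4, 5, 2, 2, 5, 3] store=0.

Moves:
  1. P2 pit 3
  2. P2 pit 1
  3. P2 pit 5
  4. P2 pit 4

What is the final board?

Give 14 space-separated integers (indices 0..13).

Move 1: P2 pit3 -> P1=[5,4,5,5,2,4](0) P2=[4,5,2,0,6,4](0)
Move 2: P2 pit1 -> P1=[5,4,5,5,2,4](0) P2=[4,0,3,1,7,5](1)
Move 3: P2 pit5 -> P1=[6,5,6,6,2,4](0) P2=[4,0,3,1,7,0](2)
Move 4: P2 pit4 -> P1=[7,6,7,7,3,4](0) P2=[4,0,3,1,0,1](3)

Answer: 7 6 7 7 3 4 0 4 0 3 1 0 1 3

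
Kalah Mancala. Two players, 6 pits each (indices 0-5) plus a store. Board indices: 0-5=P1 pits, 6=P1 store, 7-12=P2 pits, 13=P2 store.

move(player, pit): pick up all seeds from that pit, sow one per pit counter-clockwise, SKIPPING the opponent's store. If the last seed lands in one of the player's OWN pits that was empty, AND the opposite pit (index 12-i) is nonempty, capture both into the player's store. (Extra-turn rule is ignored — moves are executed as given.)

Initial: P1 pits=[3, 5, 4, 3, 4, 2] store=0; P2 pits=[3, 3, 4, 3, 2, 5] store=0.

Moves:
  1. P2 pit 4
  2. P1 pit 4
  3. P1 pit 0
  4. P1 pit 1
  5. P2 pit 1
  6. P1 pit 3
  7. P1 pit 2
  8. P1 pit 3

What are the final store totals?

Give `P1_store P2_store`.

Move 1: P2 pit4 -> P1=[3,5,4,3,4,2](0) P2=[3,3,4,3,0,6](1)
Move 2: P1 pit4 -> P1=[3,5,4,3,0,3](1) P2=[4,4,4,3,0,6](1)
Move 3: P1 pit0 -> P1=[0,6,5,4,0,3](1) P2=[4,4,4,3,0,6](1)
Move 4: P1 pit1 -> P1=[0,0,6,5,1,4](2) P2=[5,4,4,3,0,6](1)
Move 5: P2 pit1 -> P1=[0,0,6,5,1,4](2) P2=[5,0,5,4,1,7](1)
Move 6: P1 pit3 -> P1=[0,0,6,0,2,5](3) P2=[6,1,5,4,1,7](1)
Move 7: P1 pit2 -> P1=[0,0,0,1,3,6](4) P2=[7,2,5,4,1,7](1)
Move 8: P1 pit3 -> P1=[0,0,0,0,4,6](4) P2=[7,2,5,4,1,7](1)

Answer: 4 1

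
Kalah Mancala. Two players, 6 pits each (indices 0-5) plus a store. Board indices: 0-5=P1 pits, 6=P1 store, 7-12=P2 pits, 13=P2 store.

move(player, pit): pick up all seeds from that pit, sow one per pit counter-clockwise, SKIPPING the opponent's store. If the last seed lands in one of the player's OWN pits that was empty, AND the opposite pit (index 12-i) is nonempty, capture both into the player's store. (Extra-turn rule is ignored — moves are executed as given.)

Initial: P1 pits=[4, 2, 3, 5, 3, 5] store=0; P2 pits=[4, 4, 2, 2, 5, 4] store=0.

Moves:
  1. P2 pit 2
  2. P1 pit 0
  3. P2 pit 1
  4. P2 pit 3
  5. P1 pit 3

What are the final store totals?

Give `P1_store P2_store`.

Answer: 1 1

Derivation:
Move 1: P2 pit2 -> P1=[4,2,3,5,3,5](0) P2=[4,4,0,3,6,4](0)
Move 2: P1 pit0 -> P1=[0,3,4,6,4,5](0) P2=[4,4,0,3,6,4](0)
Move 3: P2 pit1 -> P1=[0,3,4,6,4,5](0) P2=[4,0,1,4,7,5](0)
Move 4: P2 pit3 -> P1=[1,3,4,6,4,5](0) P2=[4,0,1,0,8,6](1)
Move 5: P1 pit3 -> P1=[1,3,4,0,5,6](1) P2=[5,1,2,0,8,6](1)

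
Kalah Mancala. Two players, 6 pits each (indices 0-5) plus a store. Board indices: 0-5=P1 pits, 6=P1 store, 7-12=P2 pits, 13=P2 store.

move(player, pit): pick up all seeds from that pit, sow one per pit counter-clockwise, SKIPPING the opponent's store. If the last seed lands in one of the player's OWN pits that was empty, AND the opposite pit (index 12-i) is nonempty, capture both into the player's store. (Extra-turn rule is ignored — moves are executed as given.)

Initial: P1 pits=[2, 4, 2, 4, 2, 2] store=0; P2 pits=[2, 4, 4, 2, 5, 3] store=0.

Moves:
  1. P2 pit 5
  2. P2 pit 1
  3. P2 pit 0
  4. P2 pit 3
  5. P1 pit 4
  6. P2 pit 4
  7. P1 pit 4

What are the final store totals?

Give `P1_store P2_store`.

Answer: 1 7

Derivation:
Move 1: P2 pit5 -> P1=[3,5,2,4,2,2](0) P2=[2,4,4,2,5,0](1)
Move 2: P2 pit1 -> P1=[0,5,2,4,2,2](0) P2=[2,0,5,3,6,0](5)
Move 3: P2 pit0 -> P1=[0,5,2,4,2,2](0) P2=[0,1,6,3,6,0](5)
Move 4: P2 pit3 -> P1=[0,5,2,4,2,2](0) P2=[0,1,6,0,7,1](6)
Move 5: P1 pit4 -> P1=[0,5,2,4,0,3](1) P2=[0,1,6,0,7,1](6)
Move 6: P2 pit4 -> P1=[1,6,3,5,1,3](1) P2=[0,1,6,0,0,2](7)
Move 7: P1 pit4 -> P1=[1,6,3,5,0,4](1) P2=[0,1,6,0,0,2](7)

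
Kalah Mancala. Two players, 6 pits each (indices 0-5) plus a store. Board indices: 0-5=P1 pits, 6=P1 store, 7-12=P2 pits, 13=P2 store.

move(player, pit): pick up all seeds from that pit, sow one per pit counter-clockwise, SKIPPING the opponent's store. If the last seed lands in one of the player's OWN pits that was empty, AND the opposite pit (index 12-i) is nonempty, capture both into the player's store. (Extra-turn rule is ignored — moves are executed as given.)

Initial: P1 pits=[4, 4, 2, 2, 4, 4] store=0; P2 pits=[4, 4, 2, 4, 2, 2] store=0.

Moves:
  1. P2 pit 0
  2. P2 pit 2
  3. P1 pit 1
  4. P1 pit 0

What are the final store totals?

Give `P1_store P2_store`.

Move 1: P2 pit0 -> P1=[4,4,2,2,4,4](0) P2=[0,5,3,5,3,2](0)
Move 2: P2 pit2 -> P1=[4,4,2,2,4,4](0) P2=[0,5,0,6,4,3](0)
Move 3: P1 pit1 -> P1=[4,0,3,3,5,5](0) P2=[0,5,0,6,4,3](0)
Move 4: P1 pit0 -> P1=[0,1,4,4,6,5](0) P2=[0,5,0,6,4,3](0)

Answer: 0 0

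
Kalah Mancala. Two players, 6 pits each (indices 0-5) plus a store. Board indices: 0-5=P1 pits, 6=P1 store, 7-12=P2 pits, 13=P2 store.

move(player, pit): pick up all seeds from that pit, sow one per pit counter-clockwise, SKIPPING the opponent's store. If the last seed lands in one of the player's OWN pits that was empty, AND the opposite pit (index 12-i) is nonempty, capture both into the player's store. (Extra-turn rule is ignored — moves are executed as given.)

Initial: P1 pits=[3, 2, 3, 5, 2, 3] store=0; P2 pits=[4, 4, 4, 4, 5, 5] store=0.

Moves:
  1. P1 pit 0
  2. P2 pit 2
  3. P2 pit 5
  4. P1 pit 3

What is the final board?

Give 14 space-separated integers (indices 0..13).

Answer: 1 4 5 0 4 4 1 5 5 1 6 6 0 2

Derivation:
Move 1: P1 pit0 -> P1=[0,3,4,6,2,3](0) P2=[4,4,4,4,5,5](0)
Move 2: P2 pit2 -> P1=[0,3,4,6,2,3](0) P2=[4,4,0,5,6,6](1)
Move 3: P2 pit5 -> P1=[1,4,5,7,3,3](0) P2=[4,4,0,5,6,0](2)
Move 4: P1 pit3 -> P1=[1,4,5,0,4,4](1) P2=[5,5,1,6,6,0](2)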